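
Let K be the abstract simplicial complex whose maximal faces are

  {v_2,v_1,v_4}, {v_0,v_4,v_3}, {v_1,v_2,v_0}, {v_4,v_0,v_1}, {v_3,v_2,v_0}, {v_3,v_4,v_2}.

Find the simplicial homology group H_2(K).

We work with the vertex ordering v_0 < v_1 < v_2 < v_3 < v_4. The simplices of K, each written with vertices in increasing order, are:

  0-simplices (5): [v_0], [v_1], [v_2], [v_3], [v_4]
  1-simplices (9): [v_0,v_1], [v_0,v_2], [v_0,v_3], [v_0,v_4], [v_1,v_2], [v_1,v_4], [v_2,v_3], [v_2,v_4], [v_3,v_4]
  2-simplices (6): [v_0,v_1,v_2], [v_0,v_1,v_4], [v_0,v_2,v_3], [v_0,v_3,v_4], [v_1,v_2,v_4], [v_2,v_3,v_4]

so the chain groups are C_0 ≅ Z^5, C_1 ≅ Z^9, C_2 ≅ Z^6.

The boundary map ∂_1: C_1 → C_0 sends each edge [p,q] (with p < q) to q − p. For instance
  ∂[v_0,v_4] = [v_4] − [v_0].
The resulting 5×9 matrix has rank 4, and its Smith normal form has invariant factors (1,1,1,1).

Boundary ∂_2: C_2 → C_1 sends each 2-simplex [p,q,r] to [q,r] − [p,r] + [p,q]. For instance
  ∂[v_0,v_3,v_4] = [v_3,v_4] − [v_0,v_4] + [v_0,v_3],
  ∂[v_0,v_1,v_4] = [v_1,v_4] − [v_0,v_4] + [v_0,v_1].
This gives a 9×6 integer matrix of rank 5; reducing to Smith normal form yields diagonal entries (1,1,1,1,1).

From H_k ≅ ker(∂_k) / im(∂_{k+1}) we obtain:

  H_2: rank ker ∂_2 − rank ∂_3 = (6 − 5) − 0 = 1, and there is no ∂_3, so H_2 = Z.

H_2 ≅ Z.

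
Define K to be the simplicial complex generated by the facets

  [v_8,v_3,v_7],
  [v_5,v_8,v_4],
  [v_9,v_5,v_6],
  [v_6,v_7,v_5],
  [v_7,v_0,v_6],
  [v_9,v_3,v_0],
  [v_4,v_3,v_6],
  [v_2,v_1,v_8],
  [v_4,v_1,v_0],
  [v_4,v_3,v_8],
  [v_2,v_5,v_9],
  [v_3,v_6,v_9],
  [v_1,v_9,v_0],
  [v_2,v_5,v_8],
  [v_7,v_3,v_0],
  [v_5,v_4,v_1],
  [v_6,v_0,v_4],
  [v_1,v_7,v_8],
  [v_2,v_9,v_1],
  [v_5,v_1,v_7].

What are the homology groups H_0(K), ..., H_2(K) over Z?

We work with the vertex ordering v_0 < v_1 < v_2 < v_3 < v_4 < v_5 < v_6 < v_7 < v_8 < v_9. The simplices of K, each written with vertices in increasing order, are:

  0-simplices (10): [v_0], [v_1], [v_2], [v_3], [v_4], [v_5], [v_6], [v_7], [v_8], [v_9]
  1-simplices (30): (30 of them)
  2-simplices (20): (20 of them)

Hence C_0 ≅ Z^10, C_1 ≅ Z^30, C_2 ≅ Z^20.

∂_1: C_1 → C_0 is given by ∂[p,q] = [q] − [p]. For instance
  ∂[v_1,v_9] = [v_9] − [v_1].
As a 10×30 matrix over Z this has rank 9, with invariant factors (1,1,1,1,1,1,1,1,1).

The boundary map ∂_2: C_2 → C_1 sends each 2-simplex [p,q,r] to [q,r] − [p,r] + [p,q]. For instance
  ∂[v_0,v_6,v_7] = [v_6,v_7] − [v_0,v_7] + [v_0,v_6],
  ∂[v_0,v_4,v_6] = [v_4,v_6] − [v_0,v_6] + [v_0,v_4].
As a 30×20 matrix over Z this has rank 20, with invariant factors (1,1,1,1,1,1,1,1,1,1,1,1,1,1,1,1,1,1,1,2).

From H_k ≅ ker(∂_k) / im(∂_{k+1}) we obtain:

  H_0: rank C_0 − rank ∂_1 = 10 − 9 = 1, and the invariant factors of ∂_1 are all 1, so H_0 ≅ Z.
  H_1: rank ker ∂_1 − rank ∂_2 = (30 − 9) − 20 = 1, and ∂_2 has invariant factor 2 > 1, so H_1 ≅ Z × Z/2.
  H_2: rank ker ∂_2 − rank ∂_3 = (20 − 20) − 0 = 0, and there is no ∂_3, so H_2 ≅ 0.

H_0 = Z,  H_1 = Z × Z/2,  H_2 = 0.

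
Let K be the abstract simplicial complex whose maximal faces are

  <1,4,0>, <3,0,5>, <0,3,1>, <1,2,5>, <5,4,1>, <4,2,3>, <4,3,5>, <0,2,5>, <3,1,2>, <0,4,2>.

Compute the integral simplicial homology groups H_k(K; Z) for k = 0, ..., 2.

We work with the vertex ordering 0 < 1 < 2 < 3 < 4 < 5. The simplices of K, each written with vertices in increasing order, are:

  0-simplices (6): [0], [1], [2], [3], [4], [5]
  1-simplices (15): [0,1], [0,2], [0,3], [0,4], [0,5], [1,2], [1,3], [1,4], [1,5], [2,3], [2,4], [2,5], [3,4], [3,5], [4,5]
  2-simplices (10): [0,1,3], [0,1,4], [0,2,4], [0,2,5], [0,3,5], [1,2,3], [1,2,5], [1,4,5], [2,3,4], [3,4,5]

Hence C_0 ≅ Z^6, C_1 ≅ Z^15, C_2 ≅ Z^10.

Boundary ∂_1: C_1 → C_0 sends each edge [p,q] (with p < q) to q − p.
The 6×15 boundary matrix has rank 5 and Smith normal form diag(1,1,1,1,1).

∂_2: C_2 → C_1 maps a triangle to the signed sum of its edges. For instance
  ∂[0,1,4] = [1,4] − [0,4] + [0,1],
  ∂[0,2,4] = [2,4] − [0,4] + [0,2].
The 15×10 boundary matrix has rank 10 and Smith normal form diag(1,1,1,1,1,1,1,1,1,2).

Computing H_k = (kernel of ∂_k) / (image of ∂_{k+1}):

  H_0: rank C_0 − rank ∂_1 = 6 − 5 = 1, and the invariant factors of ∂_1 are all 1, so H_0 ≅ Z.
  H_1: rank ker ∂_1 − rank ∂_2 = (15 − 5) − 10 = 0, and ∂_2 has invariant factor 2 > 1, so H_1 ≅ Z_2.
  H_2: rank ker ∂_2 − rank ∂_3 = (10 − 10) − 0 = 0, and there is no ∂_3, so H_2 ≅ 0.

H_0 = Z,  H_1 = Z_2,  H_2 = 0.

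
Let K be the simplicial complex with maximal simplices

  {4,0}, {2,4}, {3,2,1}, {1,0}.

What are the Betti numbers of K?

b_0 = 1, b_1 = 1, b_2 = 0.

Fix the vertex order 0 < 1 < 2 < 3 < 4 and write every simplex with vertices in increasing order. Then dim K = 2 and the simplices of K are:

  0-simplices (5): [0], [1], [2], [3], [4]
  1-simplices (6): [0,1], [0,4], [1,2], [1,3], [2,3], [2,4]
  2-simplices (1): [1,2,3]

giving chain groups C_0 ≅ Z^5, C_1 ≅ Z^6, C_2 ≅ Z^1.

The boundary map ∂_1: C_1 → C_0 sends each edge [p,q] (with p < q) to q − p.
The 5×6 boundary matrix has rank 4 and Smith normal form diag(1,1,1,1).

∂_2: C_2 → C_1 maps a triangle to the signed sum of its edges. For instance
  ∂[1,2,3] = [2,3] − [1,3] + [1,2].
The 6×1 boundary matrix has rank 1 and Smith normal form diag(1).

From H_k ≅ ker(∂_k) / im(∂_{k+1}) we obtain:

  H_0: rank C_0 − rank ∂_1 = 5 − 4 = 1, and the invariant factors of ∂_1 are all 1, so H_0 = Z.
  H_1: rank ker ∂_1 − rank ∂_2 = (6 − 4) − 1 = 1, and the invariant factors of ∂_2 are all 1, so H_1 = Z.
  H_2: rank ker ∂_2 − rank ∂_3 = (1 − 1) − 0 = 0, and there is no ∂_3, so H_2 = 0.

As a check, the Euler characteristic is 5 − 6 + 1 = 0, which agrees with 1 − 1 + 0 = 0.

Hence the Betti numbers are b_0 = 1, b_1 = 1, b_2 = 0.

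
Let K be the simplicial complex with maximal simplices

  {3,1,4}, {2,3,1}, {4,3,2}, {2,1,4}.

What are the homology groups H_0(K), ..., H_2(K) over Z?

Order the vertices as 1 < 2 < 3 < 4. Listing each simplex with vertices in this order, K has dimension 2 with simplices:

  0-simplices (4): [1], [2], [3], [4]
  1-simplices (6): [1,2], [1,3], [1,4], [2,3], [2,4], [3,4]
  2-simplices (4): [1,2,3], [1,2,4], [1,3,4], [2,3,4]

giving chain groups C_0 ≅ Z^4, C_1 ≅ Z^6, C_2 ≅ Z^4.

Boundary ∂_1: C_1 → C_0 sends each edge [p,q] (with p < q) to q − p.
This gives a 4×6 integer matrix of rank 3; reducing to Smith normal form yields diagonal entries (1,1,1).

The boundary map ∂_2: C_2 → C_1 acts by ∂[p,q,r] = [q,r] − [p,r] + [p,q]. For instance
  ∂[1,3,4] = [3,4] − [1,4] + [1,3],
  ∂[2,3,4] = [3,4] − [2,4] + [2,3].
The 6×4 boundary matrix has rank 3 and Smith normal form diag(1,1,1).

Computing H_k = (kernel of ∂_k) / (image of ∂_{k+1}):

  H_0: rank C_0 − rank ∂_1 = 4 − 3 = 1, and the invariant factors of ∂_1 are all 1, so H_0 ≅ Z.
  H_1: rank ker ∂_1 − rank ∂_2 = (6 − 3) − 3 = 0, and the invariant factors of ∂_2 are all 1, so H_1 ≅ 0.
  H_2: rank ker ∂_2 − rank ∂_3 = (4 − 3) − 0 = 1, and there is no ∂_3, so H_2 ≅ Z.

As a check, the Euler characteristic is 4 − 6 + 4 = 2, which agrees with 1 − 0 + 1 = 2.

H_0 = Z,  H_1 = 0,  H_2 = Z.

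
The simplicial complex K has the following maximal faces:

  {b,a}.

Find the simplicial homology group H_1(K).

H_1 ≅ 0.

We work with the vertex ordering a < b. The simplices of K, each written with vertices in increasing order, are:

  0-simplices (2): a, b
  1-simplices (1): ab

giving chain groups C_0 ≅ Z^2, C_1 ≅ Z^1.

∂_1: C_1 → C_0 is given by ∂[p,q] = [q] − [p]. For instance
  ∂ab = b − a.
This gives a 2×1 integer matrix of rank 1; reducing to Smith normal form yields diagonal entries (1).

Now H_k = ker ∂_k / im ∂_{k+1}, so:

  H_1: rank ker ∂_1 − rank ∂_2 = (1 − 1) − 0 = 0, and there is no ∂_2, so H_1 = 0.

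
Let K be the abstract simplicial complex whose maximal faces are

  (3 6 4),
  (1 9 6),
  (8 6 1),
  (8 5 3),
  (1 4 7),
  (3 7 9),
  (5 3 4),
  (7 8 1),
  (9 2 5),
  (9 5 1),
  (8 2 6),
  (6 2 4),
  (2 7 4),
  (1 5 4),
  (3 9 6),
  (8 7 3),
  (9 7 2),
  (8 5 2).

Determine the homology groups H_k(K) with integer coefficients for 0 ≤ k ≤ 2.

H_0 ≅ Z,  H_1 ≅ Z^2,  H_2 ≅ Z.

Fix the vertex order 1 < 2 < 3 < 4 < 5 < 6 < 7 < 8 < 9 and write every simplex with vertices in increasing order. Then dim K = 2 and the simplices of K are:

  0-simplices (9): [1], [2], [3], [4], [5], [6], [7], [8], [9]
  1-simplices (27): (27 of them)
  2-simplices (18): [1,4,5], [1,4,7], [1,5,9], [1,6,8], [1,6,9], [1,7,8], [2,4,6], [2,4,7], [2,5,8], [2,5,9], [2,6,8], [2,7,9], [3,4,5], [3,4,6], [3,5,8], [3,6,9], [3,7,8], [3,7,9]

Hence C_0 ≅ Z^9, C_1 ≅ Z^27, C_2 ≅ Z^18.

The boundary map ∂_1: C_1 → C_0 is given by ∂[p,q] = [q] − [p].
The resulting 9×27 matrix has rank 8, and its Smith normal form has invariant factors (1,1,1,1,1,1,1,1).

The boundary map ∂_2: C_2 → C_1 maps a triangle to the signed sum of its edges. For instance
  ∂[1,6,9] = [6,9] − [1,9] + [1,6],
  ∂[3,4,5] = [4,5] − [3,5] + [3,4].
This gives a 27×18 integer matrix of rank 17; reducing to Smith normal form yields diagonal entries (1,1,1,1,1,1,1,1,1,1,1,1,1,1,1,1,1).

Reading off H_k = ker ∂_k / im ∂_{k+1}:

  H_0: rank C_0 − rank ∂_1 = 9 − 8 = 1, and the invariant factors of ∂_1 are all 1, so H_0 ≅ Z.
  H_1: rank ker ∂_1 − rank ∂_2 = (27 − 8) − 17 = 2, and the invariant factors of ∂_2 are all 1, so H_1 ≅ Z^2.
  H_2: rank ker ∂_2 − rank ∂_3 = (18 − 17) − 0 = 1, and there is no ∂_3, so H_2 ≅ Z.

(K is a triangulation of the torus T^2.)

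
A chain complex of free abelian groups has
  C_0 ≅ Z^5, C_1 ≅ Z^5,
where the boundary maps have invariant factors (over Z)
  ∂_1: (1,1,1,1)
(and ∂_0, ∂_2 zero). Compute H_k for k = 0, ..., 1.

H_0: b_0 = 5 − 0 − 4 = 1; torsion from ∂_1 factors > 1: none. So H_0 ≅ Z.
H_1: b_1 = 5 − 4 − 0 = 1; torsion from ∂_2 factors > 1: none. So H_1 ≅ Z.

H_0 ≅ Z,  H_1 ≅ Z.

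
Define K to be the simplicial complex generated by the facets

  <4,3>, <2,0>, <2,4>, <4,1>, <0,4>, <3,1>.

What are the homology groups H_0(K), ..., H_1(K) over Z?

H_0 = Z,  H_1 = Z^2.

Take the total order 0 < 1 < 2 < 3 < 4 on the vertex set. Then K (dimension 1) consists of the simplices:

  0-simplices (5): [0], [1], [2], [3], [4]
  1-simplices (6): [0,2], [0,4], [1,3], [1,4], [2,4], [3,4]

so the chain groups are C_0 ≅ Z^5, C_1 ≅ Z^6.

The boundary map ∂_1: C_1 → C_0 is given by ∂[p,q] = [q] − [p]. For instance
  ∂[3,4] = [4] − [3].
The 5×6 boundary matrix has rank 4 and Smith normal form diag(1,1,1,1).

From H_k ≅ ker(∂_k) / im(∂_{k+1}) we obtain:

  H_0: rank C_0 − rank ∂_1 = 5 − 4 = 1, and the invariant factors of ∂_1 are all 1, so H_0 = Z.
  H_1: rank ker ∂_1 − rank ∂_2 = (6 − 4) − 0 = 2, and there is no ∂_2, so H_1 = Z^2.

As a check, the Euler characteristic is 5 − 6 = -1, which agrees with 1 − 2 = -1.
(K is a triangulation of a wedge of 2 circles.)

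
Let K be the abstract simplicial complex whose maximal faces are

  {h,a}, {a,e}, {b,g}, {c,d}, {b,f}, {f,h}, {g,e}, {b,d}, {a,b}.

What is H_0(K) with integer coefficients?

Fix the vertex order a < b < c < d < e < f < g < h and write every simplex with vertices in increasing order. Then dim K = 1 and the simplices of K are:

  0-simplices (8): a, b, c, d, e, f, g, h
  1-simplices (9): ab, ae, ah, bd, bf, bg, cd, eg, fh

giving chain groups C_0 ≅ Z^8, C_1 ≅ Z^9.

∂_1: C_1 → C_0 sends each edge [p,q] (with p < q) to q − p.
The resulting 8×9 matrix has rank 7, and its Smith normal form has invariant factors (1,1,1,1,1,1,1).

Now H_k = ker ∂_k / im ∂_{k+1}, so:

  H_0: rank C_0 − rank ∂_1 = 8 − 7 = 1, and the invariant factors of ∂_1 are all 1, so H_0 = Z.

H_0 = Z.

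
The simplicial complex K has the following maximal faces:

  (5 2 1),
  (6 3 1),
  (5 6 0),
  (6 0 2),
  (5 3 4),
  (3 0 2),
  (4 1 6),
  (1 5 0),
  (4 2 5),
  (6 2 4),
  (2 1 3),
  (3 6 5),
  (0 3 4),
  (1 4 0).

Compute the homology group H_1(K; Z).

Fix the vertex order 0 < 1 < 2 < 3 < 4 < 5 < 6 and write every simplex with vertices in increasing order. Then dim K = 2 and the simplices of K are:

  0-simplices (7): [0], [1], [2], [3], [4], [5], [6]
  1-simplices (21): [0,1], [0,2], [0,3], [0,4], [0,5], [0,6], [1,2], [1,3], [1,4], [1,5], [1,6], [2,3], [2,4], [2,5], [2,6], [3,4], [3,5], [3,6], [4,5], [4,6], [5,6]
  2-simplices (14): [0,1,4], [0,1,5], [0,2,3], [0,2,6], [0,3,4], [0,5,6], [1,2,3], [1,2,5], [1,3,6], [1,4,6], [2,4,5], [2,4,6], [3,4,5], [3,5,6]

Hence C_0 ≅ Z^7, C_1 ≅ Z^21, C_2 ≅ Z^14.

The boundary map ∂_1: C_1 → C_0 is given by ∂[p,q] = [q] − [p]. For instance
  ∂[4,5] = [5] − [4].
The 7×21 boundary matrix has rank 6 and Smith normal form diag(1,1,1,1,1,1).

The boundary map ∂_2: C_2 → C_1 acts by ∂[p,q,r] = [q,r] − [p,r] + [p,q]. For instance
  ∂[3,4,5] = [4,5] − [3,5] + [3,4],
  ∂[0,5,6] = [5,6] − [0,6] + [0,5].
As a 21×14 matrix over Z this has rank 13, with invariant factors (1,1,1,1,1,1,1,1,1,1,1,1,1).

From H_k ≅ ker(∂_k) / im(∂_{k+1}) we obtain:

  H_1: rank ker ∂_1 − rank ∂_2 = (21 − 6) − 13 = 2, and the invariant factors of ∂_2 are all 1, so H_1 = Z^2.

H_1 = Z^2.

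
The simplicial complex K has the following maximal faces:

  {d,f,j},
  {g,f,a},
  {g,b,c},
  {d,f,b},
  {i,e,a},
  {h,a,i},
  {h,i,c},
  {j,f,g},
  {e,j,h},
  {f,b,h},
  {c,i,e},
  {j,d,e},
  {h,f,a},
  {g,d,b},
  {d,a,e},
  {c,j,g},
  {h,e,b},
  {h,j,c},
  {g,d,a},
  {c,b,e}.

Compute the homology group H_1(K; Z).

H_1 = Z ⊕ Z/2Z.

Order the vertices as a < b < c < d < e < f < g < h < i < j. Listing each simplex with vertices in this order, K has dimension 2 with simplices:

  0-simplices (10): a, b, c, d, e, f, g, h, i, j
  1-simplices (30): ad, ae, af, ag, ah, ai, bc, bd, be, bf, bg, bh, ce, cg, ch, ci, cj, de, df, dg, dj, eh, ei, ej, fg, fh, fj, gj, hi, hj
  2-simplices (20): ade, adg, aei, afg, afh, ahi, bce, bcg, bdf, bdg, beh, bfh, cei, cgj, chi, chj, dej, dfj, ehj, fgj

giving chain groups C_0 ≅ Z^10, C_1 ≅ Z^30, C_2 ≅ Z^20.

Boundary ∂_1: C_1 → C_0 sends each edge [p,q] (with p < q) to q − p.
The resulting 10×30 matrix has rank 9, and its Smith normal form has invariant factors (1,1,1,1,1,1,1,1,1).

The boundary map ∂_2: C_2 → C_1 sends each 2-simplex [p,q,r] to [q,r] − [p,r] + [p,q]. For instance
  ∂bcg = cg − bg + bc,
  ∂ehj = hj − ej + eh.
As a 30×20 matrix over Z this has rank 20, with invariant factors (1,1,1,1,1,1,1,1,1,1,1,1,1,1,1,1,1,1,1,2).

Reading off H_k = ker ∂_k / im ∂_{k+1}:

  H_1: rank ker ∂_1 − rank ∂_2 = (30 − 9) − 20 = 1, and ∂_2 has invariant factor 2 > 1, so H_1 = Z ⊕ Z/2Z.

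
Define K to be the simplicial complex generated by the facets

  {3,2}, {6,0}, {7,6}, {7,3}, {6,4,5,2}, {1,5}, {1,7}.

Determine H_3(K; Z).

H_3 = 0.

Take the total order 0 < 1 < 2 < 3 < 4 < 5 < 6 < 7 on the vertex set. Then K (dimension 3) consists of the simplices:

  0-simplices (8): [0], [1], [2], [3], [4], [5], [6], [7]
  1-simplices (12): [0,6], [1,5], [1,7], [2,3], [2,4], [2,5], [2,6], [3,7], [4,5], [4,6], [5,6], [6,7]
  2-simplices (4): [2,4,5], [2,4,6], [2,5,6], [4,5,6]
  3-simplices (1): [2,4,5,6]

giving chain groups C_0 ≅ Z^8, C_1 ≅ Z^12, C_2 ≅ Z^4, C_3 ≅ Z^1.

Boundary ∂_1: C_1 → C_0 sends each edge [p,q] (with p < q) to q − p. For instance
  ∂[4,5] = [5] − [4].
This gives a 8×12 integer matrix of rank 7; reducing to Smith normal form yields diagonal entries (1,1,1,1,1,1,1).

∂_2: C_2 → C_1 maps a triangle to the signed sum of its edges. For instance
  ∂[2,4,5] = [4,5] − [2,5] + [2,4],
  ∂[4,5,6] = [5,6] − [4,6] + [4,5].
The 12×4 boundary matrix has rank 3 and Smith normal form diag(1,1,1).

∂_3: C_3 → C_2 sends each 3-simplex σ to the alternating sum Σ_i (−1)^i (σ with its i-th vertex removed). For instance
  ∂[2,4,5,6] = [4,5,6] − [2,5,6] + [2,4,6] − [2,4,5].
As a 4×1 matrix over Z this has rank 1, with invariant factors (1).

Reading off H_k = ker ∂_k / im ∂_{k+1}:

  H_3: rank ker ∂_3 − rank ∂_4 = (1 − 1) − 0 = 0, and there is no ∂_4, so H_3 = 0.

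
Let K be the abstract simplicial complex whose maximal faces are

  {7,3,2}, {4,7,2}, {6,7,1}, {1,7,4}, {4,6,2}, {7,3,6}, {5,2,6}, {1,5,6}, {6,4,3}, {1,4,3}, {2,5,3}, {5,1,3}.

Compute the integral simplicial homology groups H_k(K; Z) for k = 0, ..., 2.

H_0 = Z,  H_1 = Z/2Z,  H_2 = 0.

Fix the vertex order 1 < 2 < 3 < 4 < 5 < 6 < 7 and write every simplex with vertices in increasing order. Then dim K = 2 and the simplices of K are:

  0-simplices (7): [1], [2], [3], [4], [5], [6], [7]
  1-simplices (18): [1,3], [1,4], [1,5], [1,6], [1,7], [2,3], [2,4], [2,5], [2,6], [2,7], [3,4], [3,5], [3,6], [3,7], [4,6], [4,7], [5,6], [6,7]
  2-simplices (12): [1,3,4], [1,3,5], [1,4,7], [1,5,6], [1,6,7], [2,3,5], [2,3,7], [2,4,6], [2,4,7], [2,5,6], [3,4,6], [3,6,7]

Hence C_0 ≅ Z^7, C_1 ≅ Z^18, C_2 ≅ Z^12.

∂_1: C_1 → C_0 sends each edge [p,q] (with p < q) to q − p. For instance
  ∂[1,7] = [7] − [1].
As a 7×18 matrix over Z this has rank 6, with invariant factors (1,1,1,1,1,1).

∂_2: C_2 → C_1 sends each 2-simplex [p,q,r] to [q,r] − [p,r] + [p,q]. For instance
  ∂[3,6,7] = [6,7] − [3,7] + [3,6],
  ∂[2,3,7] = [3,7] − [2,7] + [2,3].
The resulting 18×12 matrix has rank 12, and its Smith normal form has invariant factors (1,1,1,1,1,1,1,1,1,1,1,2).

Computing H_k = (kernel of ∂_k) / (image of ∂_{k+1}):

  H_0: rank C_0 − rank ∂_1 = 7 − 6 = 1, and the invariant factors of ∂_1 are all 1, so H_0 ≅ Z.
  H_1: rank ker ∂_1 − rank ∂_2 = (18 − 6) − 12 = 0, and ∂_2 has invariant factor 2 > 1, so H_1 ≅ Z/2Z.
  H_2: rank ker ∂_2 − rank ∂_3 = (12 − 12) − 0 = 0, and there is no ∂_3, so H_2 ≅ 0.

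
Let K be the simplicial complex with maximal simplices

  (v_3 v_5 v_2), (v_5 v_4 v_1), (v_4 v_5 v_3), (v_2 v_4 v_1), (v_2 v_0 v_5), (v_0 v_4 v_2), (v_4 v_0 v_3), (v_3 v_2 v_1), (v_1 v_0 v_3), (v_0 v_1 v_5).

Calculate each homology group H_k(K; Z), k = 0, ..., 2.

H_0 = Z,  H_1 = Z/2Z,  H_2 = 0.

Take the total order v_0 < v_1 < v_2 < v_3 < v_4 < v_5 on the vertex set. Then K (dimension 2) consists of the simplices:

  0-simplices (6): [v_0], [v_1], [v_2], [v_3], [v_4], [v_5]
  1-simplices (15): (15 of them)
  2-simplices (10): [v_0,v_1,v_3], [v_0,v_1,v_5], [v_0,v_2,v_4], [v_0,v_2,v_5], [v_0,v_3,v_4], [v_1,v_2,v_3], [v_1,v_2,v_4], [v_1,v_4,v_5], [v_2,v_3,v_5], [v_3,v_4,v_5]

giving chain groups C_0 ≅ Z^6, C_1 ≅ Z^15, C_2 ≅ Z^10.

∂_1: C_1 → C_0 is given by ∂[p,q] = [q] − [p].
As a 6×15 matrix over Z this has rank 5, with invariant factors (1,1,1,1,1).

The boundary map ∂_2: C_2 → C_1 acts by ∂[p,q,r] = [q,r] − [p,r] + [p,q]. For instance
  ∂[v_0,v_3,v_4] = [v_3,v_4] − [v_0,v_4] + [v_0,v_3],
  ∂[v_1,v_2,v_3] = [v_2,v_3] − [v_1,v_3] + [v_1,v_2].
The resulting 15×10 matrix has rank 10, and its Smith normal form has invariant factors (1,1,1,1,1,1,1,1,1,2).

From H_k ≅ ker(∂_k) / im(∂_{k+1}) we obtain:

  H_0: rank C_0 − rank ∂_1 = 6 − 5 = 1, and the invariant factors of ∂_1 are all 1, so H_0 ≅ Z.
  H_1: rank ker ∂_1 − rank ∂_2 = (15 − 5) − 10 = 0, and ∂_2 has invariant factor 2 > 1, so H_1 ≅ Z/2Z.
  H_2: rank ker ∂_2 − rank ∂_3 = (10 − 10) − 0 = 0, and there is no ∂_3, so H_2 ≅ 0.

(K is a triangulation of the real projective plane RP^2.)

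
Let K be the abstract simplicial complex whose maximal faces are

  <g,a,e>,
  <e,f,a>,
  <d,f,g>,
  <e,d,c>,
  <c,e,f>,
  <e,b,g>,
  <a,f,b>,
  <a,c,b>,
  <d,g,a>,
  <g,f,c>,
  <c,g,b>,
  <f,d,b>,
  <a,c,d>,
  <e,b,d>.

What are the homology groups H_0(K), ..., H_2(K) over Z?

Take the total order a < b < c < d < e < f < g on the vertex set. Then K (dimension 2) consists of the simplices:

  0-simplices (7): a, b, c, d, e, f, g
  1-simplices (21): ab, ac, ad, ae, af, ag, bc, bd, be, bf, bg, cd, ce, cf, cg, de, df, dg, ef, eg, fg
  2-simplices (14): abc, abf, acd, adg, aef, aeg, bcg, bde, bdf, beg, cde, cef, cfg, dfg

so the chain groups are C_0 ≅ Z^7, C_1 ≅ Z^21, C_2 ≅ Z^14.

The boundary map ∂_1: C_1 → C_0 maps an edge to its endpoints' difference, ∂[p,q] = q − p.
This gives a 7×21 integer matrix of rank 6; reducing to Smith normal form yields diagonal entries (1,1,1,1,1,1).

The boundary map ∂_2: C_2 → C_1 acts by ∂[p,q,r] = [q,r] − [p,r] + [p,q]. For instance
  ∂bdf = df − bf + bd,
  ∂cef = ef − cf + ce.
The 21×14 boundary matrix has rank 13 and Smith normal form diag(1,1,1,1,1,1,1,1,1,1,1,1,1).

Computing H_k = (kernel of ∂_k) / (image of ∂_{k+1}):

  H_0: rank C_0 − rank ∂_1 = 7 − 6 = 1, and the invariant factors of ∂_1 are all 1, so H_0 ≅ Z.
  H_1: rank ker ∂_1 − rank ∂_2 = (21 − 6) − 13 = 2, and the invariant factors of ∂_2 are all 1, so H_1 ≅ Z^2.
  H_2: rank ker ∂_2 − rank ∂_3 = (14 − 13) − 0 = 1, and there is no ∂_3, so H_2 ≅ Z.

As a check, the Euler characteristic is 7 − 21 + 14 = 0, which agrees with 1 − 2 + 1 = 0.
(K is a triangulation of the torus T^2.)

H_0 ≅ Z,  H_1 ≅ Z^2,  H_2 ≅ Z.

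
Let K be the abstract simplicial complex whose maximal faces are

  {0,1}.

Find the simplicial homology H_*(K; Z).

H_0 ≅ Z,  H_1 = 0.

Order the vertices as 0 < 1. Listing each simplex with vertices in this order, K has dimension 1 with simplices:

  0-simplices (2): [0], [1]
  1-simplices (1): [0,1]

so the chain groups are C_0 ≅ Z^2, C_1 ≅ Z^1.

∂_1: C_1 → C_0 is given by ∂[p,q] = [q] − [p]. For instance
  ∂[0,1] = [1] − [0].
The 2×1 boundary matrix has rank 1 and Smith normal form diag(1).

Computing H_k = (kernel of ∂_k) / (image of ∂_{k+1}):

  H_0: rank C_0 − rank ∂_1 = 2 − 1 = 1, and the invariant factors of ∂_1 are all 1, so H_0 ≅ Z.
  H_1: rank ker ∂_1 − rank ∂_2 = (1 − 1) − 0 = 0, and there is no ∂_2, so H_1 ≅ 0.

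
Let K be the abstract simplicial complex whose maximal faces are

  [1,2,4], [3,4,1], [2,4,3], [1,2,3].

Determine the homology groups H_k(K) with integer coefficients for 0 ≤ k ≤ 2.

Take the total order 1 < 2 < 3 < 4 on the vertex set. Then K (dimension 2) consists of the simplices:

  0-simplices (4): [1], [2], [3], [4]
  1-simplices (6): [1,2], [1,3], [1,4], [2,3], [2,4], [3,4]
  2-simplices (4): [1,2,3], [1,2,4], [1,3,4], [2,3,4]

so the chain groups are C_0 ≅ Z^4, C_1 ≅ Z^6, C_2 ≅ Z^4.

∂_1: C_1 → C_0 is given by ∂[p,q] = [q] − [p].
This gives a 4×6 integer matrix of rank 3; reducing to Smith normal form yields diagonal entries (1,1,1).

∂_2: C_2 → C_1 sends each 2-simplex [p,q,r] to [q,r] − [p,r] + [p,q]. For instance
  ∂[1,2,3] = [2,3] − [1,3] + [1,2],
  ∂[1,3,4] = [3,4] − [1,4] + [1,3].
As a 6×4 matrix over Z this has rank 3, with invariant factors (1,1,1).

Computing H_k = (kernel of ∂_k) / (image of ∂_{k+1}):

  H_0: rank C_0 − rank ∂_1 = 4 − 3 = 1, and the invariant factors of ∂_1 are all 1, so H_0 = Z.
  H_1: rank ker ∂_1 − rank ∂_2 = (6 − 3) − 3 = 0, and the invariant factors of ∂_2 are all 1, so H_1 = 0.
  H_2: rank ker ∂_2 − rank ∂_3 = (4 − 3) − 0 = 1, and there is no ∂_3, so H_2 = Z.

H_0 = Z,  H_1 = 0,  H_2 = Z.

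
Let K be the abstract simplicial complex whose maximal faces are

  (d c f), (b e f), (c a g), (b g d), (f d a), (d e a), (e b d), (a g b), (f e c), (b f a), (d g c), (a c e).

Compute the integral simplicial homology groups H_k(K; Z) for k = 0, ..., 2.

Take the total order a < b < c < d < e < f < g on the vertex set. Then K (dimension 2) consists of the simplices:

  0-simplices (7): a, b, c, d, e, f, g
  1-simplices (18): ab, ac, ad, ae, af, ag, bd, be, bf, bg, cd, ce, cf, cg, de, df, dg, ef
  2-simplices (12): abf, abg, ace, acg, ade, adf, bde, bdg, bef, cdf, cdg, cef

so the chain groups are C_0 ≅ Z^7, C_1 ≅ Z^18, C_2 ≅ Z^12.

The boundary map ∂_1: C_1 → C_0 maps an edge to its endpoints' difference, ∂[p,q] = q − p. For instance
  ∂ag = g − a.
This gives a 7×18 integer matrix of rank 6; reducing to Smith normal form yields diagonal entries (1,1,1,1,1,1).

∂_2: C_2 → C_1 maps a triangle to the signed sum of its edges. For instance
  ∂abg = bg − ag + ab,
  ∂bdg = dg − bg + bd.
The 18×12 boundary matrix has rank 12 and Smith normal form diag(1,1,1,1,1,1,1,1,1,1,1,2).

Now H_k = ker ∂_k / im ∂_{k+1}, so:

  H_0: rank C_0 − rank ∂_1 = 7 − 6 = 1, and the invariant factors of ∂_1 are all 1, so H_0 ≅ Z.
  H_1: rank ker ∂_1 − rank ∂_2 = (18 − 6) − 12 = 0, and ∂_2 has invariant factor 2 > 1, so H_1 ≅ Z/2.
  H_2: rank ker ∂_2 − rank ∂_3 = (12 − 12) − 0 = 0, and there is no ∂_3, so H_2 ≅ 0.

H_0 = Z,  H_1 = Z/2,  H_2 = 0.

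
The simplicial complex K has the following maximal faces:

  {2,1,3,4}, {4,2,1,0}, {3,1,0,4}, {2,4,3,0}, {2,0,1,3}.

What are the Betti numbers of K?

Take the total order 0 < 1 < 2 < 3 < 4 on the vertex set. Then K (dimension 3) consists of the simplices:

  0-simplices (5): [0], [1], [2], [3], [4]
  1-simplices (10): [0,1], [0,2], [0,3], [0,4], [1,2], [1,3], [1,4], [2,3], [2,4], [3,4]
  2-simplices (10): [0,1,2], [0,1,3], [0,1,4], [0,2,3], [0,2,4], [0,3,4], [1,2,3], [1,2,4], [1,3,4], [2,3,4]
  3-simplices (5): [0,1,2,3], [0,1,2,4], [0,1,3,4], [0,2,3,4], [1,2,3,4]

so the chain groups are C_0 ≅ Z^5, C_1 ≅ Z^10, C_2 ≅ Z^10, C_3 ≅ Z^5.

Boundary ∂_1: C_1 → C_0 maps an edge to its endpoints' difference, ∂[p,q] = q − p.
This gives a 5×10 integer matrix of rank 4; reducing to Smith normal form yields diagonal entries (1,1,1,1).

The boundary map ∂_2: C_2 → C_1 maps a triangle to the signed sum of its edges. For instance
  ∂[0,1,3] = [1,3] − [0,3] + [0,1],
  ∂[0,2,3] = [2,3] − [0,3] + [0,2].
This gives a 10×10 integer matrix of rank 6; reducing to Smith normal form yields diagonal entries (1,1,1,1,1,1).

The boundary map ∂_3: C_3 → C_2 sends each 3-simplex σ to the alternating sum Σ_i (−1)^i (σ with its i-th vertex removed). For instance
  ∂[0,1,2,4] = [1,2,4] − [0,2,4] + [0,1,4] − [0,1,2],
  ∂[0,2,3,4] = [2,3,4] − [0,3,4] + [0,2,4] − [0,2,3].
The 10×5 boundary matrix has rank 4 and Smith normal form diag(1,1,1,1).

Reading off H_k = ker ∂_k / im ∂_{k+1}:

  H_0: rank C_0 − rank ∂_1 = 5 − 4 = 1, and the invariant factors of ∂_1 are all 1, so H_0 = Z.
  H_1: rank ker ∂_1 − rank ∂_2 = (10 − 4) − 6 = 0, and the invariant factors of ∂_2 are all 1, so H_1 = 0.
  H_2: rank ker ∂_2 − rank ∂_3 = (10 − 6) − 4 = 0, and the invariant factors of ∂_3 are all 1, so H_2 = 0.
  H_3: rank ker ∂_3 − rank ∂_4 = (5 − 4) − 0 = 1, and there is no ∂_4, so H_3 = Z.

Hence the Betti numbers are b_0 = 1, b_1 = 0, b_2 = 0, b_3 = 1.

b_0 = 1, b_1 = 0, b_2 = 0, b_3 = 1.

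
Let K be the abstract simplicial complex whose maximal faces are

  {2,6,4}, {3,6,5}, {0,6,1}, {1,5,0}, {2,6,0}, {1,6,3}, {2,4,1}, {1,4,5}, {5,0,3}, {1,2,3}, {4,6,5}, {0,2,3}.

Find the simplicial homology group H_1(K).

H_1 ≅ Z/2.

Order the vertices as 0 < 1 < 2 < 3 < 4 < 5 < 6. Listing each simplex with vertices in this order, K has dimension 2 with simplices:

  0-simplices (7): [0], [1], [2], [3], [4], [5], [6]
  1-simplices (18): [0,1], [0,2], [0,3], [0,5], [0,6], [1,2], [1,3], [1,4], [1,5], [1,6], [2,3], [2,4], [2,6], [3,5], [3,6], [4,5], [4,6], [5,6]
  2-simplices (12): [0,1,5], [0,1,6], [0,2,3], [0,2,6], [0,3,5], [1,2,3], [1,2,4], [1,3,6], [1,4,5], [2,4,6], [3,5,6], [4,5,6]

Hence C_0 ≅ Z^7, C_1 ≅ Z^18, C_2 ≅ Z^12.

∂_1: C_1 → C_0 maps an edge to its endpoints' difference, ∂[p,q] = q − p. For instance
  ∂[0,1] = [1] − [0].
As a 7×18 matrix over Z this has rank 6, with invariant factors (1,1,1,1,1,1).

Boundary ∂_2: C_2 → C_1 sends each 2-simplex [p,q,r] to [q,r] − [p,r] + [p,q]. For instance
  ∂[0,3,5] = [3,5] − [0,5] + [0,3],
  ∂[0,1,5] = [1,5] − [0,5] + [0,1].
The resulting 18×12 matrix has rank 12, and its Smith normal form has invariant factors (1,1,1,1,1,1,1,1,1,1,1,2).

Now H_k = ker ∂_k / im ∂_{k+1}, so:

  H_1: rank ker ∂_1 − rank ∂_2 = (18 − 6) − 12 = 0, and ∂_2 has invariant factor 2 > 1, so H_1 = Z/2.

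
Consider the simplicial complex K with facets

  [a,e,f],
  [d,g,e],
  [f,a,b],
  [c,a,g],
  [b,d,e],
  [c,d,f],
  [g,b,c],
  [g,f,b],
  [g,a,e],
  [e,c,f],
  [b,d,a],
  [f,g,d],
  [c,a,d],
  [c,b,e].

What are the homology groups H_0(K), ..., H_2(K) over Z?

Order the vertices as a < b < c < d < e < f < g. Listing each simplex with vertices in this order, K has dimension 2 with simplices:

  0-simplices (7): a, b, c, d, e, f, g
  1-simplices (21): ab, ac, ad, ae, af, ag, bc, bd, be, bf, bg, cd, ce, cf, cg, de, df, dg, ef, eg, fg
  2-simplices (14): abd, abf, acd, acg, aef, aeg, bce, bcg, bde, bfg, cdf, cef, deg, dfg

giving chain groups C_0 ≅ Z^7, C_1 ≅ Z^21, C_2 ≅ Z^14.

Boundary ∂_1: C_1 → C_0 is given by ∂[p,q] = [q] − [p]. For instance
  ∂ce = e − c.
This gives a 7×21 integer matrix of rank 6; reducing to Smith normal form yields diagonal entries (1,1,1,1,1,1).

The boundary map ∂_2: C_2 → C_1 acts by ∂[p,q,r] = [q,r] − [p,r] + [p,q]. For instance
  ∂aeg = eg − ag + ae,
  ∂abd = bd − ad + ab.
The resulting 21×14 matrix has rank 13, and its Smith normal form has invariant factors (1,1,1,1,1,1,1,1,1,1,1,1,1).

Computing H_k = (kernel of ∂_k) / (image of ∂_{k+1}):

  H_0: rank C_0 − rank ∂_1 = 7 − 6 = 1, and the invariant factors of ∂_1 are all 1, so H_0 = Z.
  H_1: rank ker ∂_1 − rank ∂_2 = (21 − 6) − 13 = 2, and the invariant factors of ∂_2 are all 1, so H_1 = Z^2.
  H_2: rank ker ∂_2 − rank ∂_3 = (14 − 13) − 0 = 1, and there is no ∂_3, so H_2 = Z.

As a check, the Euler characteristic is 7 − 21 + 14 = 0, which agrees with 1 − 2 + 1 = 0.
(K is a triangulation of the torus T^2.)

H_0 ≅ Z,  H_1 ≅ Z^2,  H_2 ≅ Z.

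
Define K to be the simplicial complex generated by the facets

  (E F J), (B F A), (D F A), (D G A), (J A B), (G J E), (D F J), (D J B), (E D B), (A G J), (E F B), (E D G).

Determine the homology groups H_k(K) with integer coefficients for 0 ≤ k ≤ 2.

H_0 = Z,  H_1 = Z/2,  H_2 = 0.

Order the vertices as A < B < D < E < F < G < J. Listing each simplex with vertices in this order, K has dimension 2 with simplices:

  0-simplices (7): A, B, D, E, F, G, J
  1-simplices (18): AB, AD, AF, AG, AJ, BD, BE, BF, BJ, DE, DF, DG, DJ, EF, EG, EJ, FJ, GJ
  2-simplices (12): ABF, ABJ, ADF, ADG, AGJ, BDE, BDJ, BEF, DEG, DFJ, EFJ, EGJ

Hence C_0 ≅ Z^7, C_1 ≅ Z^18, C_2 ≅ Z^12.

Boundary ∂_1: C_1 → C_0 sends each edge [p,q] (with p < q) to q − p. For instance
  ∂BE = E − B.
The 7×18 boundary matrix has rank 6 and Smith normal form diag(1,1,1,1,1,1).

The boundary map ∂_2: C_2 → C_1 sends each 2-simplex [p,q,r] to [q,r] − [p,r] + [p,q]. For instance
  ∂ABF = BF − AF + AB,
  ∂BEF = EF − BF + BE.
As a 18×12 matrix over Z this has rank 12, with invariant factors (1,1,1,1,1,1,1,1,1,1,1,2).

From H_k ≅ ker(∂_k) / im(∂_{k+1}) we obtain:

  H_0: rank C_0 − rank ∂_1 = 7 − 6 = 1, and the invariant factors of ∂_1 are all 1, so H_0 = Z.
  H_1: rank ker ∂_1 − rank ∂_2 = (18 − 6) − 12 = 0, and ∂_2 has invariant factor 2 > 1, so H_1 = Z/2.
  H_2: rank ker ∂_2 − rank ∂_3 = (12 − 12) − 0 = 0, and there is no ∂_3, so H_2 = 0.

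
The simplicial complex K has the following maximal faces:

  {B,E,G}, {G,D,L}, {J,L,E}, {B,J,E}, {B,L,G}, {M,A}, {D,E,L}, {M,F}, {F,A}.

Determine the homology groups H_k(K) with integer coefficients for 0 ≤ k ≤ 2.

H_0 = Z^2,  H_1 = Z^2,  H_2 = 0.

Fix the vertex order A < B < D < E < F < G < J < L < M and write every simplex with vertices in increasing order. Then dim K = 2 and the simplices of K are:

  0-simplices (9): A, B, D, E, F, G, J, L, M
  1-simplices (15): AF, AM, BE, BG, BJ, BL, DE, DG, DL, EG, EJ, EL, FM, GL, JL
  2-simplices (6): BEG, BEJ, BGL, DEL, DGL, EJL

giving chain groups C_0 ≅ Z^9, C_1 ≅ Z^15, C_2 ≅ Z^6.

Boundary ∂_1: C_1 → C_0 is given by ∂[p,q] = [q] − [p]. For instance
  ∂JL = L − J.
The 9×15 boundary matrix has rank 7 and Smith normal form diag(1,1,1,1,1,1,1).

Boundary ∂_2: C_2 → C_1 maps a triangle to the signed sum of its edges. For instance
  ∂DGL = GL − DL + DG,
  ∂DEL = EL − DL + DE.
As a 15×6 matrix over Z this has rank 6, with invariant factors (1,1,1,1,1,1).

Computing H_k = (kernel of ∂_k) / (image of ∂_{k+1}):

  H_0: rank C_0 − rank ∂_1 = 9 − 7 = 2, and the invariant factors of ∂_1 are all 1, so H_0 = Z^2.
  H_1: rank ker ∂_1 − rank ∂_2 = (15 − 7) − 6 = 2, and the invariant factors of ∂_2 are all 1, so H_1 = Z^2.
  H_2: rank ker ∂_2 − rank ∂_3 = (6 − 6) − 0 = 0, and there is no ∂_3, so H_2 = 0.

As a check, the Euler characteristic is 9 − 15 + 6 = 0, which agrees with 2 − 2 + 0 = 0.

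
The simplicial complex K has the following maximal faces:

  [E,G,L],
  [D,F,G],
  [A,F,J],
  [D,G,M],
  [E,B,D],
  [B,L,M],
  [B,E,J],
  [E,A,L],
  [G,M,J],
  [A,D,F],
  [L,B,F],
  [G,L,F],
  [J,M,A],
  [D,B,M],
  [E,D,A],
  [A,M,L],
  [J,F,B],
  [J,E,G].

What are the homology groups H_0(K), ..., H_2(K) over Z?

H_0 ≅ Z,  H_1 ≅ Z^2,  H_2 ≅ Z.

K has 9 vertices, 27 edges, 18 triangles.
rank ∂_0 = 0, rank ∂_1 = 8 ⇒ b_0 = 9 − 0 − 8 = 1; all invariant factors of ∂_1 are 1 so no torsion. So H_0 ≅ Z.
rank ∂_1 = 8, rank ∂_2 = 17 ⇒ b_1 = 27 − 8 − 17 = 2; all invariant factors of ∂_2 are 1 so no torsion. So H_1 ≅ Z^2.
rank ∂_2 = 17, rank ∂_3 = 0 ⇒ b_2 = 18 − 17 − 0 = 1. So H_2 ≅ Z.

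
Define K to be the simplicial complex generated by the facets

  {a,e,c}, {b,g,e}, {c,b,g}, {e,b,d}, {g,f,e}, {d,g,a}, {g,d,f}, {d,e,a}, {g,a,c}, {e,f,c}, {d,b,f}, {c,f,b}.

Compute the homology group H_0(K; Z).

H_0 ≅ Z.

Take the total order a < b < c < d < e < f < g on the vertex set. Then K (dimension 2) consists of the simplices:

  0-simplices (7): a, b, c, d, e, f, g
  1-simplices (18): ac, ad, ae, ag, bc, bd, be, bf, bg, ce, cf, cg, de, df, dg, ef, eg, fg
  2-simplices (12): ace, acg, ade, adg, bcf, bcg, bde, bdf, beg, cef, dfg, efg

Hence C_0 ≅ Z^7, C_1 ≅ Z^18, C_2 ≅ Z^12.

∂_1: C_1 → C_0 maps an edge to its endpoints' difference, ∂[p,q] = q − p. For instance
  ∂ag = g − a.
This gives a 7×18 integer matrix of rank 6; reducing to Smith normal form yields diagonal entries (1,1,1,1,1,1).

The boundary map ∂_2: C_2 → C_1 maps a triangle to the signed sum of its edges. For instance
  ∂ace = ce − ae + ac,
  ∂bcf = cf − bf + bc.
The 18×12 boundary matrix has rank 12 and Smith normal form diag(1,1,1,1,1,1,1,1,1,1,1,2).

From H_k ≅ ker(∂_k) / im(∂_{k+1}) we obtain:

  H_0: rank C_0 − rank ∂_1 = 7 − 6 = 1, and the invariant factors of ∂_1 are all 1, so H_0 ≅ Z.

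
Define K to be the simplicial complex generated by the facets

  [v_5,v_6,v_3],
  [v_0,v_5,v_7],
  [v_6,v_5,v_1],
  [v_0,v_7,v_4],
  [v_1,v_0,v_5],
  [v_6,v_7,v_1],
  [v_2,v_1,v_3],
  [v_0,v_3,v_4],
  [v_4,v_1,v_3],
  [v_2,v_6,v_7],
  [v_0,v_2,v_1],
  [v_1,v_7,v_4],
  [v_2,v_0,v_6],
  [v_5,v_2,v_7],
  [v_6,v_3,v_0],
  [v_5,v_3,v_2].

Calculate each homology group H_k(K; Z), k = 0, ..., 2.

H_0 = Z,  H_1 = Z^2,  H_2 = Z.

Take the total order v_0 < v_1 < v_2 < v_3 < v_4 < v_5 < v_6 < v_7 on the vertex set. Then K (dimension 2) consists of the simplices:

  0-simplices (8): [v_0], [v_1], [v_2], [v_3], [v_4], [v_5], [v_6], [v_7]
  1-simplices (24): (24 of them)
  2-simplices (16): (16 of them)

so the chain groups are C_0 ≅ Z^8, C_1 ≅ Z^24, C_2 ≅ Z^16.

∂_1: C_1 → C_0 maps an edge to its endpoints' difference, ∂[p,q] = q − p. For instance
  ∂[v_0,v_5] = [v_5] − [v_0].
This gives a 8×24 integer matrix of rank 7; reducing to Smith normal form yields diagonal entries (1,1,1,1,1,1,1).

∂_2: C_2 → C_1 maps a triangle to the signed sum of its edges. For instance
  ∂[v_0,v_5,v_7] = [v_5,v_7] − [v_0,v_7] + [v_0,v_5],
  ∂[v_3,v_5,v_6] = [v_5,v_6] − [v_3,v_6] + [v_3,v_5].
The 24×16 boundary matrix has rank 15 and Smith normal form diag(1,1,1,1,1,1,1,1,1,1,1,1,1,1,1).

Computing H_k = (kernel of ∂_k) / (image of ∂_{k+1}):

  H_0: rank C_0 − rank ∂_1 = 8 − 7 = 1, and the invariant factors of ∂_1 are all 1, so H_0 = Z.
  H_1: rank ker ∂_1 − rank ∂_2 = (24 − 7) − 15 = 2, and the invariant factors of ∂_2 are all 1, so H_1 = Z^2.
  H_2: rank ker ∂_2 − rank ∂_3 = (16 − 15) − 0 = 1, and there is no ∂_3, so H_2 = Z.

As a check, the Euler characteristic is 8 − 24 + 16 = 0, which agrees with 1 − 2 + 1 = 0.
(K is a triangulation of the torus T^2.)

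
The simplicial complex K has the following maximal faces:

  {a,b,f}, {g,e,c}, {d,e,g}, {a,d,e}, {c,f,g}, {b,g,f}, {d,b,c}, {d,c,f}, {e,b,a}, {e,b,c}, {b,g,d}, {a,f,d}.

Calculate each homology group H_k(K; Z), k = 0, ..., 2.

K has 7 vertices, 18 edges, 12 triangles.
rank ∂_0 = 0, rank ∂_1 = 6 ⇒ b_0 = 7 − 0 − 6 = 1; all invariant factors of ∂_1 are 1 so no torsion. So H_0 ≅ Z.
rank ∂_1 = 6, rank ∂_2 = 12 ⇒ b_1 = 18 − 6 − 12 = 0; ∂_2 has invariant factor(s) [2] giving torsion. So H_1 ≅ Z_2.
rank ∂_2 = 12, rank ∂_3 = 0 ⇒ b_2 = 12 − 12 − 0 = 0. So H_2 ≅ 0.

H_0 = Z,  H_1 = Z_2,  H_2 = 0.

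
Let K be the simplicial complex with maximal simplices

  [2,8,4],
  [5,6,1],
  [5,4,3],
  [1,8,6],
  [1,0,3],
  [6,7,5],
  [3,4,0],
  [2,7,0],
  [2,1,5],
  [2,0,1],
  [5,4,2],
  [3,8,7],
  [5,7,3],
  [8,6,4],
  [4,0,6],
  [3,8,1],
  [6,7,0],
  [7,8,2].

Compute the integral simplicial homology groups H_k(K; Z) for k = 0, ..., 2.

H_0 = Z,  H_1 = Z^2,  H_2 = Z.

K has 9 vertices, 27 edges, 18 triangles.
rank ∂_0 = 0, rank ∂_1 = 8 ⇒ b_0 = 9 − 0 − 8 = 1; all invariant factors of ∂_1 are 1 so no torsion. So H_0 = Z.
rank ∂_1 = 8, rank ∂_2 = 17 ⇒ b_1 = 27 − 8 − 17 = 2; all invariant factors of ∂_2 are 1 so no torsion. So H_1 = Z^2.
rank ∂_2 = 17, rank ∂_3 = 0 ⇒ b_2 = 18 − 17 − 0 = 1. So H_2 = Z.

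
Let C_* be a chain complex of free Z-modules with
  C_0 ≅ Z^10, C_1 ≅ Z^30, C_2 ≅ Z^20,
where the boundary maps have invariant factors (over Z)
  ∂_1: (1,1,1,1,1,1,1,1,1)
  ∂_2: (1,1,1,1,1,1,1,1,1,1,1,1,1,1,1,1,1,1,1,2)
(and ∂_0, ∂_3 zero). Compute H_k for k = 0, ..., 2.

H_0 = Z,  H_1 = Z ⊕ Z_2,  H_2 = 0.

H_0: b_0 = 10 − 0 − 9 = 1; torsion from ∂_1 factors > 1: none. So H_0 = Z.
H_1: b_1 = 30 − 9 − 20 = 1; torsion from ∂_2 factors > 1: [2]. So H_1 = Z ⊕ Z_2.
H_2: b_2 = 20 − 20 − 0 = 0; torsion from ∂_3 factors > 1: none. So H_2 = 0.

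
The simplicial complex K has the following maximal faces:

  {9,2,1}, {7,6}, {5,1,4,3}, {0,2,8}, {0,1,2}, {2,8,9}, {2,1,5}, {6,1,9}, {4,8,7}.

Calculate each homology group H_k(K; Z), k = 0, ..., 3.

Fix the vertex order 0 < 1 < 2 < 3 < 4 < 5 < 6 < 7 < 8 < 9 and write every simplex with vertices in increasing order. Then dim K = 3 and the simplices of K are:

  0-simplices (10): [0], [1], [2], [3], [4], [5], [6], [7], [8], [9]
  1-simplices (21): [0,1], [0,2], [0,8], [1,2], [1,3], [1,4], [1,5], [1,6], [1,9], [2,5], [2,8], [2,9], [3,4], [3,5], [4,5], [4,7], [4,8], [6,7], [6,9], [7,8], [8,9]
  2-simplices (11): [0,1,2], [0,2,8], [1,2,5], [1,2,9], [1,3,4], [1,3,5], [1,4,5], [1,6,9], [2,8,9], [3,4,5], [4,7,8]
  3-simplices (1): [1,3,4,5]

so the chain groups are C_0 ≅ Z^10, C_1 ≅ Z^21, C_2 ≅ Z^11, C_3 ≅ Z^1.

Boundary ∂_1: C_1 → C_0 maps an edge to its endpoints' difference, ∂[p,q] = q − p. For instance
  ∂[1,5] = [5] − [1].
The resulting 10×21 matrix has rank 9, and its Smith normal form has invariant factors (1,1,1,1,1,1,1,1,1).

The boundary map ∂_2: C_2 → C_1 acts by ∂[p,q,r] = [q,r] − [p,r] + [p,q]. For instance
  ∂[4,7,8] = [7,8] − [4,8] + [4,7],
  ∂[1,4,5] = [4,5] − [1,5] + [1,4].
The 21×11 boundary matrix has rank 10 and Smith normal form diag(1,1,1,1,1,1,1,1,1,1).

The boundary map ∂_3: C_3 → C_2 sends each 3-simplex σ to the alternating sum Σ_i (−1)^i (σ with its i-th vertex removed). For instance
  ∂[1,3,4,5] = [3,4,5] − [1,4,5] + [1,3,5] − [1,3,4].
The resulting 11×1 matrix has rank 1, and its Smith normal form has invariant factors (1).

Reading off H_k = ker ∂_k / im ∂_{k+1}:

  H_0: rank C_0 − rank ∂_1 = 10 − 9 = 1, and the invariant factors of ∂_1 are all 1, so H_0 = Z.
  H_1: rank ker ∂_1 − rank ∂_2 = (21 − 9) − 10 = 2, and the invariant factors of ∂_2 are all 1, so H_1 = Z^2.
  H_2: rank ker ∂_2 − rank ∂_3 = (11 − 10) − 1 = 0, and the invariant factors of ∂_3 are all 1, so H_2 = 0.
  H_3: rank ker ∂_3 − rank ∂_4 = (1 − 1) − 0 = 0, and there is no ∂_4, so H_3 = 0.

H_0 ≅ Z,  H_1 ≅ Z^2,  H_2 = 0,  H_3 = 0.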